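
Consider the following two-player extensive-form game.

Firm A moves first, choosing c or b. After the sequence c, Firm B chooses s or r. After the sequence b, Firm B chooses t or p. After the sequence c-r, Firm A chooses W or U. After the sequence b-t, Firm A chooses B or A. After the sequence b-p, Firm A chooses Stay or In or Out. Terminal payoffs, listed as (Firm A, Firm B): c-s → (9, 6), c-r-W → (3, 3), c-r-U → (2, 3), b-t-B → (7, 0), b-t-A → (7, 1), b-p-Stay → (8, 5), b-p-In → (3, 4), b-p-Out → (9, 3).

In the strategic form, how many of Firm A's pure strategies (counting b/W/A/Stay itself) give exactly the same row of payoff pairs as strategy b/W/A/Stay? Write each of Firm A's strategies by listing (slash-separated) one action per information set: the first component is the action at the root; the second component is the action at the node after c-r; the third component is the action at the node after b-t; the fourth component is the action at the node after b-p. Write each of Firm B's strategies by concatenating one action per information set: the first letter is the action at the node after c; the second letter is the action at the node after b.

Row for b/W/A/Stay (columns st, sp, rt, rp): (7,1) (8,5) (7,1) (8,5).
Under b/W/A/Stay, Firm A's choice at the node after c-r can never be reached regardless of what Firm B does, so varying those choices leaves every outcome unchanged.
Holding the reachable choices fixed and varying the unreachable one freely already gives 2 equivalent strategies.
No other strategy reproduces this row, so those 2 are the full class: b/W/A/Stay, b/U/A/Stay.

2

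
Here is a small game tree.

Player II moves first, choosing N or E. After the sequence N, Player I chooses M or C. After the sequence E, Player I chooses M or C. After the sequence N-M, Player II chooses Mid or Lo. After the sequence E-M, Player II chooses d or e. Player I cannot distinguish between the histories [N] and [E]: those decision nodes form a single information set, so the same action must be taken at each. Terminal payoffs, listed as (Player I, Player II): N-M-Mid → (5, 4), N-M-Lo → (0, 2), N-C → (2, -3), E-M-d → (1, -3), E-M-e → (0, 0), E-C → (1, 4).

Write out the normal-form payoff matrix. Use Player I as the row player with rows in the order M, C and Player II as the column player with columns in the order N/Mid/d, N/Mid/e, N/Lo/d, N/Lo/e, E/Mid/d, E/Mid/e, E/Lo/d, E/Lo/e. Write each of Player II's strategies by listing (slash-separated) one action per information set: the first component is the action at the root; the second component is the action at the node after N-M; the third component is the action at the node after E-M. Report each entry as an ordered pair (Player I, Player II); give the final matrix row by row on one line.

      N/Mid/d  N/Mid/e   N/Lo/d   N/Lo/e  E/Mid/d  E/Mid/e   E/Lo/d   E/Lo/e
   M    (5,4)    (5,4)    (0,2)    (0,2)   (1,-3)    (0,0)   (1,-3)    (0,0)
   C   (2,-3)   (2,-3)   (2,-3)   (2,-3)    (1,4)    (1,4)    (1,4)    (1,4)

M: (5,4) (5,4) (0,2) (0,2) (1,-3) (0,0) (1,-3) (0,0) | C: (2,-3) (2,-3) (2,-3) (2,-3) (1,4) (1,4) (1,4) (1,4)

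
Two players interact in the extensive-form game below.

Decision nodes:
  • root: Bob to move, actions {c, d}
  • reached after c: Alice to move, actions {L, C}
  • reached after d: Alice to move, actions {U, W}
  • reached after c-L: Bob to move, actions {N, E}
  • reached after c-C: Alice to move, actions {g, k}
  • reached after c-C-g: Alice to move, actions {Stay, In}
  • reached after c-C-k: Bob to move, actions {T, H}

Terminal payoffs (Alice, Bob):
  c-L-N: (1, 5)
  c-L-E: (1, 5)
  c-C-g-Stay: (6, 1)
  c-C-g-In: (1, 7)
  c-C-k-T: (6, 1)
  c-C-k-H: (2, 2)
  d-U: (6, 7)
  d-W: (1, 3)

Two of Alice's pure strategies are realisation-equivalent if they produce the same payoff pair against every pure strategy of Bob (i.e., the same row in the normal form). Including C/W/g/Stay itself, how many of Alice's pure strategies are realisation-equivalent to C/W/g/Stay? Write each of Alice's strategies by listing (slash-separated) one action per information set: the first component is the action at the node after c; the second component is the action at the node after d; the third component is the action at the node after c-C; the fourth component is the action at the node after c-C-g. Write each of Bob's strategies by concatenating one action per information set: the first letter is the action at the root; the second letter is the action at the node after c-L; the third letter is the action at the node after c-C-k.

1

Row for C/W/g/Stay (columns cNT, cNH, cET, cEH, dNT, dNH, dET, dEH): (6,1) (6,1) (6,1) (6,1) (1,3) (1,3) (1,3) (1,3).
Every one of Alice's information sets is on the play path for some reply by Bob when Alice follows C/W/g/Stay.
Changing the action at any of them therefore changes at least one column, so only C/W/g/Stay itself gives this row.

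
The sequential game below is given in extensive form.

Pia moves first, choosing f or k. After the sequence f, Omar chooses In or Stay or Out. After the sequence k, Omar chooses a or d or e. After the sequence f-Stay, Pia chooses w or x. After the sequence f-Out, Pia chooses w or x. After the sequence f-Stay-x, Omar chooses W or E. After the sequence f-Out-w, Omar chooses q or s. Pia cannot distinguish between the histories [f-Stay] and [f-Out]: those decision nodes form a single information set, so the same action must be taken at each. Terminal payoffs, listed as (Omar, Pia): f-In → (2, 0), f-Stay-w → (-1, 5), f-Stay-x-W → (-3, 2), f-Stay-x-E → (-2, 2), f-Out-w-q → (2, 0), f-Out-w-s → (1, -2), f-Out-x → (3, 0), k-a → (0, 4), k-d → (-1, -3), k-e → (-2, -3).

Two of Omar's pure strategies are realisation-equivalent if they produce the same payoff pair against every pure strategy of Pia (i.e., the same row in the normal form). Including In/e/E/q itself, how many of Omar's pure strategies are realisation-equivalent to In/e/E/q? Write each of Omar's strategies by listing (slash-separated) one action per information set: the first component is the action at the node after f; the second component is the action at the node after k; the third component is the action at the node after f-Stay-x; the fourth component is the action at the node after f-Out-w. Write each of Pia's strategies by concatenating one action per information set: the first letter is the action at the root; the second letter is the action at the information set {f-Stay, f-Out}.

4

Row for In/e/E/q (columns fw, fx, kw, kx): (2,0) (2,0) (-2,-3) (-2,-3).
Under In/e/E/q, Omar's choice at the node after f-Stay-x and at the node after f-Out-w can never be reached regardless of what Pia does, so varying those choices leaves every outcome unchanged.
Holding the reachable choices fixed and varying the unreachable ones freely already gives 2 × 2 = 4 equivalent strategies.
No other strategy reproduces this row, so those 4 are the full class: In/e/W/q, In/e/W/s, In/e/E/q, In/e/E/s.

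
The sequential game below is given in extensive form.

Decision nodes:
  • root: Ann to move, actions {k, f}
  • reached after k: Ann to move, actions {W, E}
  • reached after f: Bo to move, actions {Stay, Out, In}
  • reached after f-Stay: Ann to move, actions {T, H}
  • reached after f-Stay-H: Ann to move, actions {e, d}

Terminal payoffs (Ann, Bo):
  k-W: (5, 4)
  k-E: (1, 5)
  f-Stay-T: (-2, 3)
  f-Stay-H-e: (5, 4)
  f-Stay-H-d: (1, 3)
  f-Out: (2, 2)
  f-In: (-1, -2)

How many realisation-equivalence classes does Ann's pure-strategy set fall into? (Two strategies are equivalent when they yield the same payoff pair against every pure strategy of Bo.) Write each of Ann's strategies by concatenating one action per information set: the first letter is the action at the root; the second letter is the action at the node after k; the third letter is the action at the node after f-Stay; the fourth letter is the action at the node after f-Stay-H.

Ann has 16 pure strategies: kWTe, kWTd, kWHe, kWHd, kETe, kETd, kEHe, kEHd, fWTe, fWTd, fWHe, fWHd, fETe, fETd, fEHe, fEHd. Columns: Stay, Out, In.
{kWTe, kWTd, kWHe, kWHd} → row (5,4) (5,4) (5,4)
{kETe, kETd, kEHe, kEHd} → row (1,5) (1,5) (1,5)
{fWTe, fWTd, fETe, fETd} → row (-2,3) (2,2) (-1,-2)
{fWHe, fEHe} → row (5,4) (2,2) (-1,-2)
{fWHd, fEHd} → row (1,3) (2,2) (-1,-2)
That's 5 distinct rows out of 16 strategies.

5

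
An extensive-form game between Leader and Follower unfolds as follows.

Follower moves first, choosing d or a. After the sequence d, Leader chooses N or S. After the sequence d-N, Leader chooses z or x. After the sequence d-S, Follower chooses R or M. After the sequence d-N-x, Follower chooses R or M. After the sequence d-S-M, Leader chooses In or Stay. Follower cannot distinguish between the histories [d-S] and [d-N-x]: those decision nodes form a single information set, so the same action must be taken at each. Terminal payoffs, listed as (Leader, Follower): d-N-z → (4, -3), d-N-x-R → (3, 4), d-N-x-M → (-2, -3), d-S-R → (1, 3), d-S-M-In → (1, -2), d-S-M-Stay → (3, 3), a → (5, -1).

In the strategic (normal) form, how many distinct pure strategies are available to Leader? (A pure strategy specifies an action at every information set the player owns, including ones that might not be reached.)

Leader owns the node after d with actions {N, S} — two choices.
Leader owns the node after d-N with actions {z, x} — two choices.
Leader owns the node after d-S-M with actions {In, Stay} — two choices.
A pure strategy fixes one action at each information set independently, so the count is the product 2 × 2 × 2 = 8.

8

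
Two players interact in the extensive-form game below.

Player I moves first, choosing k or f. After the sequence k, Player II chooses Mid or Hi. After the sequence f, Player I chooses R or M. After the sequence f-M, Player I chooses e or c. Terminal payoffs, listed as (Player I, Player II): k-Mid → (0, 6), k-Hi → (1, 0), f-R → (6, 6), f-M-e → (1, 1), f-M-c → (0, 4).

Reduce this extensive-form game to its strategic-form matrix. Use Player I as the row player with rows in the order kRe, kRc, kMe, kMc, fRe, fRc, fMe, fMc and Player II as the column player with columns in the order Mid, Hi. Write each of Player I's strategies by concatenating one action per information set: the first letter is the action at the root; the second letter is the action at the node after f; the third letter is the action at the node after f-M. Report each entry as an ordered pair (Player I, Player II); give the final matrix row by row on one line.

Row kRe: Mid→(0,6), Hi→(1,0)
Row kRc: Mid→(0,6), Hi→(1,0)
Row kMe: Mid→(0,6), Hi→(1,0)
Row kMc: Mid→(0,6), Hi→(1,0)
Row fRe: Mid→(6,6), Hi→(6,6)
Row fRc: Mid→(6,6), Hi→(6,6)
Row fMe: Mid→(1,1), Hi→(1,1)
Row fMc: Mid→(0,4), Hi→(0,4)

kRe: (0,6) (1,0) | kRc: (0,6) (1,0) | kMe: (0,6) (1,0) | kMc: (0,6) (1,0) | fRe: (6,6) (6,6) | fRc: (6,6) (6,6) | fMe: (1,1) (1,1) | fMc: (0,4) (0,4)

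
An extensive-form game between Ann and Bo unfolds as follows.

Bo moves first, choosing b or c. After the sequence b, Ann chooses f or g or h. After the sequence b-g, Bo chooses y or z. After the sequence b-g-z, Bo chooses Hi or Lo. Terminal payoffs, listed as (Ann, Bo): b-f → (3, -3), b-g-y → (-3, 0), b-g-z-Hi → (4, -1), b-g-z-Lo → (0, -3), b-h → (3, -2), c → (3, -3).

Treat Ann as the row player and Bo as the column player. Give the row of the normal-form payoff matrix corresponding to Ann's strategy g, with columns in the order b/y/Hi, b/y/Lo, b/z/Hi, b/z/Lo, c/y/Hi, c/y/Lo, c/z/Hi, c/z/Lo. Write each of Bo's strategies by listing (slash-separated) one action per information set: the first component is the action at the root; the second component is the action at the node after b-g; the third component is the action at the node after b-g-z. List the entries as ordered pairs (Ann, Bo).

(-3,0) (-3,0) (4,-1) (0,-3) (3,-3) (3,-3) (3,-3) (3,-3)

vs b/y/Hi: Bo plays b → Ann plays g at [b] → Bo plays y at [b-g] → (-3, 0)
vs b/y/Lo: Bo plays b → Ann plays g at [b] → Bo plays y at [b-g] → (-3, 0)
vs b/z/Hi: Bo plays b → Ann plays g at [b] → Bo plays z at [b-g] → Bo plays Hi at [b-g-z] → (4, -1)
vs b/z/Lo: Bo plays b → Ann plays g at [b] → Bo plays z at [b-g] → Bo plays Lo at [b-g-z] → (0, -3)
vs c/y/Hi: Bo plays c → (3, -3)
vs c/y/Lo: Bo plays c → (3, -3)
vs c/z/Hi: Bo plays c → (3, -3)
vs c/z/Lo: Bo plays c → (3, -3)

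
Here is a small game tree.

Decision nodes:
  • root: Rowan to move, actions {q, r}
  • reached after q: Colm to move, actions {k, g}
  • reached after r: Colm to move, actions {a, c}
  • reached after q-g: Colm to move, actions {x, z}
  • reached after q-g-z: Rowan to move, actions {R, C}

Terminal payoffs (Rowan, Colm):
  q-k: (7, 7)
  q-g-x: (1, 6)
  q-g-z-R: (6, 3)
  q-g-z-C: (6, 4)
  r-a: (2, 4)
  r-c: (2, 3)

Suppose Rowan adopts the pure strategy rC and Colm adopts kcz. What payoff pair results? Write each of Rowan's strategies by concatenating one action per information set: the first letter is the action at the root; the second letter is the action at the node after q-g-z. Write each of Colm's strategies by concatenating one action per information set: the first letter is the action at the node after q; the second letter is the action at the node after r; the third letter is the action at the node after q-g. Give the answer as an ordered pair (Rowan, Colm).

(2, 3)

Trace the play path from the root:
  Rowan plays r
  Colm plays c at [r]
→ terminal payoff (2, 3).
(Rowan's choice at the node after q-g-z is never reached on this path, so it doesn't affect the outcome.)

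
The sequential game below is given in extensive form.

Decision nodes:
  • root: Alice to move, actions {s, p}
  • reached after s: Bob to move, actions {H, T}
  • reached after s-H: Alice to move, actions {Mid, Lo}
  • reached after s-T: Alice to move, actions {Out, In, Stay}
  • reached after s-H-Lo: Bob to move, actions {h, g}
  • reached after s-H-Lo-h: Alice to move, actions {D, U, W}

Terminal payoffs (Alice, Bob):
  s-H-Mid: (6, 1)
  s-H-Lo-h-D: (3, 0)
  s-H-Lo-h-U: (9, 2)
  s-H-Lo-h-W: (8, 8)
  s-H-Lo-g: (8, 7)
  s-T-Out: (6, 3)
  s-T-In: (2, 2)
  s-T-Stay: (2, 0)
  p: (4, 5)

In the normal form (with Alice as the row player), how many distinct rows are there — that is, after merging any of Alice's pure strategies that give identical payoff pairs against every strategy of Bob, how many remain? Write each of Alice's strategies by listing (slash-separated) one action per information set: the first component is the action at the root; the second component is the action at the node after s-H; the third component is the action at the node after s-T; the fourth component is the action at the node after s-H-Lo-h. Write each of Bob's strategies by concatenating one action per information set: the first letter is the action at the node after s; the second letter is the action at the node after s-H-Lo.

13

Alice has 36 pure strategies: s/Mid/Out/D, s/Mid/Out/U, s/Mid/Out/W, s/Mid/In/D, s/Mid/In/U, s/Mid/In/W, s/Mid/Stay/D, s/Mid/Stay/U, s/Mid/Stay/W, s/Lo/Out/D, s/Lo/Out/U, s/Lo/Out/W, s/Lo/In/D, s/Lo/In/U, s/Lo/In/W, s/Lo/Stay/D, s/Lo/Stay/U, s/Lo/Stay/W, p/Mid/Out/D, p/Mid/Out/U, p/Mid/Out/W, p/Mid/In/D, p/Mid/In/U, p/Mid/In/W, p/Mid/Stay/D, p/Mid/Stay/U, p/Mid/Stay/W, p/Lo/Out/D, p/Lo/Out/U, p/Lo/Out/W, p/Lo/In/D, p/Lo/In/U, p/Lo/In/W, p/Lo/Stay/D, p/Lo/Stay/U, p/Lo/Stay/W. Columns: Hh, Hg, Th, Tg.
{s/Mid/Out/D, s/Mid/Out/U, s/Mid/Out/W} → row (6,1) (6,1) (6,3) (6,3)
{s/Mid/In/D, s/Mid/In/U, s/Mid/In/W} → row (6,1) (6,1) (2,2) (2,2)
{s/Mid/Stay/D, s/Mid/Stay/U, s/Mid/Stay/W} → row (6,1) (6,1) (2,0) (2,0)
{s/Lo/Out/D} → row (3,0) (8,7) (6,3) (6,3)
{s/Lo/Out/U} → row (9,2) (8,7) (6,3) (6,3)
{s/Lo/Out/W} → row (8,8) (8,7) (6,3) (6,3)
{s/Lo/In/D} → row (3,0) (8,7) (2,2) (2,2)
{s/Lo/In/U} → row (9,2) (8,7) (2,2) (2,2)
{s/Lo/In/W} → row (8,8) (8,7) (2,2) (2,2)
{s/Lo/Stay/D} → row (3,0) (8,7) (2,0) (2,0)
{s/Lo/Stay/U} → row (9,2) (8,7) (2,0) (2,0)
{s/Lo/Stay/W} → row (8,8) (8,7) (2,0) (2,0)
{p/Mid/Out/D, p/Mid/Out/U, p/Mid/Out/W, p/Mid/In/D, p/Mid/In/U, p/Mid/In/W, p/Mid/Stay/D, p/Mid/Stay/U, p/Mid/Stay/W, p/Lo/Out/D, p/Lo/Out/U, p/Lo/Out/W, p/Lo/In/D, p/Lo/In/U, p/Lo/In/W, p/Lo/Stay/D, p/Lo/Stay/U, p/Lo/Stay/W} → row (4,5) (4,5) (4,5) (4,5)
That's 13 distinct rows out of 36 strategies.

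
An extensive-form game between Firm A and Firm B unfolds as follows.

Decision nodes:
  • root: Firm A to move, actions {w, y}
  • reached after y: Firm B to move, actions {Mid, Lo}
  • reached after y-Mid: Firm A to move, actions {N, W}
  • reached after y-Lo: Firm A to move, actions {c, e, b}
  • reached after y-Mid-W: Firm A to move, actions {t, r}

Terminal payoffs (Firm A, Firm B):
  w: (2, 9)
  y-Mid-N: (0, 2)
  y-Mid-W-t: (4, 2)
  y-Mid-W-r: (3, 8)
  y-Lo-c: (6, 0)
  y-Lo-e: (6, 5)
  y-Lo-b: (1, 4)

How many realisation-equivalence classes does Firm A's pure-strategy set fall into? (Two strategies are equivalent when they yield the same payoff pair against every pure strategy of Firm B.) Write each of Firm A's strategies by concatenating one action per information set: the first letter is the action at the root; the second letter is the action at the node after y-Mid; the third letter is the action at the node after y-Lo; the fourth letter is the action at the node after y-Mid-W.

Firm A has 24 pure strategies: wNct, wNcr, wNet, wNer, wNbt, wNbr, wWct, wWcr, wWet, wWer, wWbt, wWbr, yNct, yNcr, yNet, yNer, yNbt, yNbr, yWct, yWcr, yWet, yWer, yWbt, yWbr. Columns: Mid, Lo.
{wNct, wNcr, wNet, wNer, wNbt, wNbr, wWct, wWcr, wWet, wWer, wWbt, wWbr} → row (2,9) (2,9)
{yNct, yNcr} → row (0,2) (6,0)
{yNet, yNer} → row (0,2) (6,5)
{yNbt, yNbr} → row (0,2) (1,4)
{yWct} → row (4,2) (6,0)
{yWcr} → row (3,8) (6,0)
{yWet} → row (4,2) (6,5)
{yWer} → row (3,8) (6,5)
{yWbt} → row (4,2) (1,4)
{yWbr} → row (3,8) (1,4)
That's 10 distinct rows out of 24 strategies.

10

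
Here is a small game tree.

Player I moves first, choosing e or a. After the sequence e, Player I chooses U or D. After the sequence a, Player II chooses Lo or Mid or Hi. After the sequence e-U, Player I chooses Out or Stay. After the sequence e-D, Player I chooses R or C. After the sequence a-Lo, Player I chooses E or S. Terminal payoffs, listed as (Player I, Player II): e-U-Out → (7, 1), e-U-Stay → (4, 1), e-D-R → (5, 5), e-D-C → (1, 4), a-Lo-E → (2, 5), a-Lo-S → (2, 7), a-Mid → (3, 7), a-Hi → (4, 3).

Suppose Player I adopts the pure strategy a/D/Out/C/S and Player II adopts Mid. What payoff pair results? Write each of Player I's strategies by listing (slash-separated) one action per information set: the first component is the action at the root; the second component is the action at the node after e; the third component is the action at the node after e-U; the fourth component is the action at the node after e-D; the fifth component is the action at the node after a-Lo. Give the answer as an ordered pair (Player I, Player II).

(3, 7)

Trace the play path from the root:
  Player I plays a
  Player II plays Mid at [a]
→ terminal payoff (3, 7).
(Player I's choice at the node after e is never reached on this path, so it doesn't affect the outcome.)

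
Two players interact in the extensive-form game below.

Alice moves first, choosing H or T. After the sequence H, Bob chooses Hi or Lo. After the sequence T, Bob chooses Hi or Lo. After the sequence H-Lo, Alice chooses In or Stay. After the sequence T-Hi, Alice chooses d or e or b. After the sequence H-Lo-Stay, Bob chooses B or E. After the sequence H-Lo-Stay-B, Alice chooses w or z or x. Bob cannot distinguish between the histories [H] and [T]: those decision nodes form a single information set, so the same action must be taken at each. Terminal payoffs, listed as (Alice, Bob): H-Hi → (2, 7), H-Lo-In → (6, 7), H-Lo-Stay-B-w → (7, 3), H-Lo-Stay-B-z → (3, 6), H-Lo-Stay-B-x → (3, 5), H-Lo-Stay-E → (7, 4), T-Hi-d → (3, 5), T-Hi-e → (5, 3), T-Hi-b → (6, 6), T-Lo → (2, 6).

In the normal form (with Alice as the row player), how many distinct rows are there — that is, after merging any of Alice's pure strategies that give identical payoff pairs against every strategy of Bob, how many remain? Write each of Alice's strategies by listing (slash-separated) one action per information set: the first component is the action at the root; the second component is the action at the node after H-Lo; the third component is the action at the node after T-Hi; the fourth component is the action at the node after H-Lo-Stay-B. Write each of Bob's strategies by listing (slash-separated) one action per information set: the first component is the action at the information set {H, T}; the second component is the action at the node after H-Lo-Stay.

Alice has 36 pure strategies: H/In/d/w, H/In/d/z, H/In/d/x, H/In/e/w, H/In/e/z, H/In/e/x, H/In/b/w, H/In/b/z, H/In/b/x, H/Stay/d/w, H/Stay/d/z, H/Stay/d/x, H/Stay/e/w, H/Stay/e/z, H/Stay/e/x, H/Stay/b/w, H/Stay/b/z, H/Stay/b/x, T/In/d/w, T/In/d/z, T/In/d/x, T/In/e/w, T/In/e/z, T/In/e/x, T/In/b/w, T/In/b/z, T/In/b/x, T/Stay/d/w, T/Stay/d/z, T/Stay/d/x, T/Stay/e/w, T/Stay/e/z, T/Stay/e/x, T/Stay/b/w, T/Stay/b/z, T/Stay/b/x. Columns: Hi/B, Hi/E, Lo/B, Lo/E.
{H/In/d/w, H/In/d/z, H/In/d/x, H/In/e/w, H/In/e/z, H/In/e/x, H/In/b/w, H/In/b/z, H/In/b/x} → row (2,7) (2,7) (6,7) (6,7)
{H/Stay/d/w, H/Stay/e/w, H/Stay/b/w} → row (2,7) (2,7) (7,3) (7,4)
{H/Stay/d/z, H/Stay/e/z, H/Stay/b/z} → row (2,7) (2,7) (3,6) (7,4)
{H/Stay/d/x, H/Stay/e/x, H/Stay/b/x} → row (2,7) (2,7) (3,5) (7,4)
{T/In/d/w, T/In/d/z, T/In/d/x, T/Stay/d/w, T/Stay/d/z, T/Stay/d/x} → row (3,5) (3,5) (2,6) (2,6)
{T/In/e/w, T/In/e/z, T/In/e/x, T/Stay/e/w, T/Stay/e/z, T/Stay/e/x} → row (5,3) (5,3) (2,6) (2,6)
{T/In/b/w, T/In/b/z, T/In/b/x, T/Stay/b/w, T/Stay/b/z, T/Stay/b/x} → row (6,6) (6,6) (2,6) (2,6)
That's 7 distinct rows out of 36 strategies.

7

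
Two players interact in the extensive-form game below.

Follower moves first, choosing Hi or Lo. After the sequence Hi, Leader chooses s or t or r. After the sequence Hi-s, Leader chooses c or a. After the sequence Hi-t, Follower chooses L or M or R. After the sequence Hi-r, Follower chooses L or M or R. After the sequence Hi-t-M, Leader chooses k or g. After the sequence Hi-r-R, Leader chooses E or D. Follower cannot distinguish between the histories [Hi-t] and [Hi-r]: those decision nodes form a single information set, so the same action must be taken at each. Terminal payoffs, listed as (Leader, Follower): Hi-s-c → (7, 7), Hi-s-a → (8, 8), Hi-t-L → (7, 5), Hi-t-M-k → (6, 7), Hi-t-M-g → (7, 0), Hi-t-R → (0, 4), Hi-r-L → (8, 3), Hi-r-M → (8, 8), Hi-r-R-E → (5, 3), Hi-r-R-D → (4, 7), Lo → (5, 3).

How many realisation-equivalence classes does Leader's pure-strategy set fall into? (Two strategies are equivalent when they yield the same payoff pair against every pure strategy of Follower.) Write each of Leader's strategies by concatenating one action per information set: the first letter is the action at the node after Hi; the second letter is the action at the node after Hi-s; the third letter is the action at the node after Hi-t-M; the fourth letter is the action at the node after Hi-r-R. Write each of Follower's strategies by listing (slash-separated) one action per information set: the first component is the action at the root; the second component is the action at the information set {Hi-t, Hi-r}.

Leader has 24 pure strategies: sckE, sckD, scgE, scgD, sakE, sakD, sagE, sagD, tckE, tckD, tcgE, tcgD, takE, takD, tagE, tagD, rckE, rckD, rcgE, rcgD, rakE, rakD, ragE, ragD. Columns: Hi/L, Hi/M, Hi/R, Lo/L, Lo/M, Lo/R.
{sckE, sckD, scgE, scgD} → row (7,7) (7,7) (7,7) (5,3) (5,3) (5,3)
{sakE, sakD, sagE, sagD} → row (8,8) (8,8) (8,8) (5,3) (5,3) (5,3)
{tckE, tckD, takE, takD} → row (7,5) (6,7) (0,4) (5,3) (5,3) (5,3)
{tcgE, tcgD, tagE, tagD} → row (7,5) (7,0) (0,4) (5,3) (5,3) (5,3)
{rckE, rcgE, rakE, ragE} → row (8,3) (8,8) (5,3) (5,3) (5,3) (5,3)
{rckD, rcgD, rakD, ragD} → row (8,3) (8,8) (4,7) (5,3) (5,3) (5,3)
That's 6 distinct rows out of 24 strategies.

6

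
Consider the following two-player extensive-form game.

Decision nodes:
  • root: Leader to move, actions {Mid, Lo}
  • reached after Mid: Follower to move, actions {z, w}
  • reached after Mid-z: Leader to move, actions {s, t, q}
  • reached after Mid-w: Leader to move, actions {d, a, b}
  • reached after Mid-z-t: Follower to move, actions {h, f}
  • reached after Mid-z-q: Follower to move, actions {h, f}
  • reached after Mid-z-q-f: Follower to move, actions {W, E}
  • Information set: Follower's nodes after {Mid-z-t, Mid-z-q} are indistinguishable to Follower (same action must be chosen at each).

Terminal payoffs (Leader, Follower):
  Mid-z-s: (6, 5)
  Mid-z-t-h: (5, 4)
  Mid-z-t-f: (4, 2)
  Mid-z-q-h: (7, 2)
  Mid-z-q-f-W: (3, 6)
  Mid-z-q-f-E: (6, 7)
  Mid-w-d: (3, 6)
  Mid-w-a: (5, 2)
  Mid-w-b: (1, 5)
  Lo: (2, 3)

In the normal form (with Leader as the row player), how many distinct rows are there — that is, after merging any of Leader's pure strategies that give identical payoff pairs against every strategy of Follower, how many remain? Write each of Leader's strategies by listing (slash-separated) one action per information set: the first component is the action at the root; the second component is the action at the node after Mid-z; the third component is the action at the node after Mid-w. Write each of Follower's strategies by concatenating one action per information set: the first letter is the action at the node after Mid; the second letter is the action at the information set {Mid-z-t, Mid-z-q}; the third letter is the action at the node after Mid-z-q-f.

Leader has 18 pure strategies: Mid/s/d, Mid/s/a, Mid/s/b, Mid/t/d, Mid/t/a, Mid/t/b, Mid/q/d, Mid/q/a, Mid/q/b, Lo/s/d, Lo/s/a, Lo/s/b, Lo/t/d, Lo/t/a, Lo/t/b, Lo/q/d, Lo/q/a, Lo/q/b. Columns: zhW, zhE, zfW, zfE, whW, whE, wfW, wfE.
{Mid/s/d} → row (6,5) (6,5) (6,5) (6,5) (3,6) (3,6) (3,6) (3,6)
{Mid/s/a} → row (6,5) (6,5) (6,5) (6,5) (5,2) (5,2) (5,2) (5,2)
{Mid/s/b} → row (6,5) (6,5) (6,5) (6,5) (1,5) (1,5) (1,5) (1,5)
{Mid/t/d} → row (5,4) (5,4) (4,2) (4,2) (3,6) (3,6) (3,6) (3,6)
{Mid/t/a} → row (5,4) (5,4) (4,2) (4,2) (5,2) (5,2) (5,2) (5,2)
{Mid/t/b} → row (5,4) (5,4) (4,2) (4,2) (1,5) (1,5) (1,5) (1,5)
{Mid/q/d} → row (7,2) (7,2) (3,6) (6,7) (3,6) (3,6) (3,6) (3,6)
{Mid/q/a} → row (7,2) (7,2) (3,6) (6,7) (5,2) (5,2) (5,2) (5,2)
{Mid/q/b} → row (7,2) (7,2) (3,6) (6,7) (1,5) (1,5) (1,5) (1,5)
{Lo/s/d, Lo/s/a, Lo/s/b, Lo/t/d, Lo/t/a, Lo/t/b, Lo/q/d, Lo/q/a, Lo/q/b} → row (2,3) (2,3) (2,3) (2,3) (2,3) (2,3) (2,3) (2,3)
That's 10 distinct rows out of 18 strategies.

10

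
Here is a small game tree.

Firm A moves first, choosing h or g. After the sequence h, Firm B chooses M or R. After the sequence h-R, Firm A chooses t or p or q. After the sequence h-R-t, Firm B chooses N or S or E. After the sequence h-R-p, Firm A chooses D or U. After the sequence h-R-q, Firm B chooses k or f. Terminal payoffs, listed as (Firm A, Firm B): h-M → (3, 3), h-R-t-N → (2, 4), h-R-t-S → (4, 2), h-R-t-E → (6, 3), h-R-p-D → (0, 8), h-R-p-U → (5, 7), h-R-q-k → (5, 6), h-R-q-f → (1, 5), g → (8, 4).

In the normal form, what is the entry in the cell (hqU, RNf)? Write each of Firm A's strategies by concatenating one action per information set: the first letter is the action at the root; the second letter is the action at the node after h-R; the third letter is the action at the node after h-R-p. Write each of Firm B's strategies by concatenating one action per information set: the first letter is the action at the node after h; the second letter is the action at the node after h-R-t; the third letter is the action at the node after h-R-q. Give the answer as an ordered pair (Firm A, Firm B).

(1, 5)

Trace the play path from the root:
  Firm A plays h
  Firm B plays R at [h]
  Firm A plays q at [h-R]
  Firm B plays f at [h-R-q]
→ terminal payoff (1, 5).
(Firm A's choice at the node after h-R-p is never reached on this path, so it doesn't affect the outcome.)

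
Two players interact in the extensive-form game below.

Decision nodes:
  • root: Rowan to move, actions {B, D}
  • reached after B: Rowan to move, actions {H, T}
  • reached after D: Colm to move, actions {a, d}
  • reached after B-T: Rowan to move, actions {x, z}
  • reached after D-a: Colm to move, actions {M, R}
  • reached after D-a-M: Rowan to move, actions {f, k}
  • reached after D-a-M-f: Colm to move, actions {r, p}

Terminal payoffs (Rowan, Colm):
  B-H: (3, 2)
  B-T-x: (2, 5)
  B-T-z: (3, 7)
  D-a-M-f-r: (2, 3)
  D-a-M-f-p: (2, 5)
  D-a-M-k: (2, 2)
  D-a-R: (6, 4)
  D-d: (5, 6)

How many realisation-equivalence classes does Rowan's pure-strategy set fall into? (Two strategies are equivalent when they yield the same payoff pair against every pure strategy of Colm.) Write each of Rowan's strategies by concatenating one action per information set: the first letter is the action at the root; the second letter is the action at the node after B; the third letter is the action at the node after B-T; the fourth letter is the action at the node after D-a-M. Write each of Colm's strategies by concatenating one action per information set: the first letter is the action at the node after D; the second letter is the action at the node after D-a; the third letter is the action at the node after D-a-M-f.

Rowan has 16 pure strategies: BHxf, BHxk, BHzf, BHzk, BTxf, BTxk, BTzf, BTzk, DHxf, DHxk, DHzf, DHzk, DTxf, DTxk, DTzf, DTzk. Columns: aMr, aMp, aRr, aRp, dMr, dMp, dRr, dRp.
{BHxf, BHxk, BHzf, BHzk} → row (3,2) (3,2) (3,2) (3,2) (3,2) (3,2) (3,2) (3,2)
{BTxf, BTxk} → row (2,5) (2,5) (2,5) (2,5) (2,5) (2,5) (2,5) (2,5)
{BTzf, BTzk} → row (3,7) (3,7) (3,7) (3,7) (3,7) (3,7) (3,7) (3,7)
{DHxf, DHzf, DTxf, DTzf} → row (2,3) (2,5) (6,4) (6,4) (5,6) (5,6) (5,6) (5,6)
{DHxk, DHzk, DTxk, DTzk} → row (2,2) (2,2) (6,4) (6,4) (5,6) (5,6) (5,6) (5,6)
That's 5 distinct rows out of 16 strategies.

5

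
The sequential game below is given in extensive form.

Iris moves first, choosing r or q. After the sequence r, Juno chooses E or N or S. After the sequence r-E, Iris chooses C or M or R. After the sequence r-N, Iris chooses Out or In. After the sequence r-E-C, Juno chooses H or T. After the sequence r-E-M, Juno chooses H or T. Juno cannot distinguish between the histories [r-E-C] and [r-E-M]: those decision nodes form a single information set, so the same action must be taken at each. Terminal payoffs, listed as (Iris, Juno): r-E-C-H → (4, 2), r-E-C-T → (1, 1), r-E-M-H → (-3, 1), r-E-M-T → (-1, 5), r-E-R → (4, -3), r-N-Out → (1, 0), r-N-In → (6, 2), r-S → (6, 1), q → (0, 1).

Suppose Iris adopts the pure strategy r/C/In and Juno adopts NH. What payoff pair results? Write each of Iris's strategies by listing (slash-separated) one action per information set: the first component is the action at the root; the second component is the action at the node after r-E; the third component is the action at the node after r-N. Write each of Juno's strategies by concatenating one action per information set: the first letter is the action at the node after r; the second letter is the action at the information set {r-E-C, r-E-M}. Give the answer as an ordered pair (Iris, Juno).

(6, 2)

Trace the play path from the root:
  Iris plays r
  Juno plays N at [r]
  Iris plays In at [r-N]
→ terminal payoff (6, 2).
(Iris's choice at the node after r-E is never reached on this path, so it doesn't affect the outcome.)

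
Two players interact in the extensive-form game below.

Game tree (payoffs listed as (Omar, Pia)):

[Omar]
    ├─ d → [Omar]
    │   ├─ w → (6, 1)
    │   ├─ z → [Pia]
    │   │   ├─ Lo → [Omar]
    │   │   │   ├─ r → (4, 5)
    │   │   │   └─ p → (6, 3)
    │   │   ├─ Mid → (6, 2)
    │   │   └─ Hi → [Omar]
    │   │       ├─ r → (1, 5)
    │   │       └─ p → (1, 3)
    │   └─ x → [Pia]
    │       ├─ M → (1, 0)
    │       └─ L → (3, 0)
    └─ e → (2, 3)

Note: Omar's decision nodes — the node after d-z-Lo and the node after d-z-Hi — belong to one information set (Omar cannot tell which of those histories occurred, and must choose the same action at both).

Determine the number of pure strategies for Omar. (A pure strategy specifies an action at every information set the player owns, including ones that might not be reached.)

Omar owns the root with actions {d, e} — two choices.
Omar owns the node after d with actions {w, z, x} — three choices.
Omar owns the information set {d-z-Lo, d-z-Hi} with actions {r, p} — two choices.
A pure strategy fixes one action at each information set independently, so the count is the product 2 × 3 × 2 = 12.
(For reference, Pia has 6 pure strategies, giving a 12×6 normal-form matrix.)

12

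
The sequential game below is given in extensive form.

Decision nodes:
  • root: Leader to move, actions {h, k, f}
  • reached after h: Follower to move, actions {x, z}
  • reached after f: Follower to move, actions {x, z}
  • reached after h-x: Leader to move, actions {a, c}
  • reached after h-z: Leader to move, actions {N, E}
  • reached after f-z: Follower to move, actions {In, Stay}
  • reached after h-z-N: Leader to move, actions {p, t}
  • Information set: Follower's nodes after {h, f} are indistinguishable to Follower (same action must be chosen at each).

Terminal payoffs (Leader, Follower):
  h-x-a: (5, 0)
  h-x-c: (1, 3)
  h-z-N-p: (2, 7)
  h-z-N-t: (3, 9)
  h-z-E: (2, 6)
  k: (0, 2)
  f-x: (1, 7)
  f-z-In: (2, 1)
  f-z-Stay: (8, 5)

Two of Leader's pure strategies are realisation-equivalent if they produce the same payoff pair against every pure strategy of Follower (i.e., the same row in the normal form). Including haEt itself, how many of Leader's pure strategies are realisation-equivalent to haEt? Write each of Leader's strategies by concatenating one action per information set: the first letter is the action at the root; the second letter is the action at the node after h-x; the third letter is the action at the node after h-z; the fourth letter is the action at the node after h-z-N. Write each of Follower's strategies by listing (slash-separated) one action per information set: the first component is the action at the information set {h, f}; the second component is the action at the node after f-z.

2

Row for haEt (columns x/In, x/Stay, z/In, z/Stay): (5,0) (5,0) (2,6) (2,6).
Under haEt, Leader's choice at the node after h-z-N can never be reached regardless of what Follower does, so varying those choices leaves every outcome unchanged.
Holding the reachable choices fixed and varying the unreachable one freely already gives 2 equivalent strategies.
No other strategy reproduces this row, so those 2 are the full class: haEp, haEt.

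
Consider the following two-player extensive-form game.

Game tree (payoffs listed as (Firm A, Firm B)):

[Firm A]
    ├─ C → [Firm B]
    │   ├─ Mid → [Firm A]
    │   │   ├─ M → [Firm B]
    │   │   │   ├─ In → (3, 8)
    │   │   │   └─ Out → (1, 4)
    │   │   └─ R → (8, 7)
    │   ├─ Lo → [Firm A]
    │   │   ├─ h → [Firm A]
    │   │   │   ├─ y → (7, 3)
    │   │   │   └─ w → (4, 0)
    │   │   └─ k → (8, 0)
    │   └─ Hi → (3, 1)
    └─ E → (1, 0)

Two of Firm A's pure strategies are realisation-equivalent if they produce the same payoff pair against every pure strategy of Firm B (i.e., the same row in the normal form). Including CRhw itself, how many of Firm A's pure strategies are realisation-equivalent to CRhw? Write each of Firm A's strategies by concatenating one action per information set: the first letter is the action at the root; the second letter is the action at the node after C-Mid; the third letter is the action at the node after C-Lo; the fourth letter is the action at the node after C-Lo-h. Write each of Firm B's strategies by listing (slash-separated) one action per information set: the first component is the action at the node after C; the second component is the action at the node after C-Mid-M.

1

Row for CRhw (columns Mid/In, Mid/Out, Lo/In, Lo/Out, Hi/In, Hi/Out): (8,7) (8,7) (4,0) (4,0) (3,1) (3,1).
Every one of Firm A's information sets is on the play path for some reply by Firm B when Firm A follows CRhw.
Changing the action at any of them therefore changes at least one column, so only CRhw itself gives this row.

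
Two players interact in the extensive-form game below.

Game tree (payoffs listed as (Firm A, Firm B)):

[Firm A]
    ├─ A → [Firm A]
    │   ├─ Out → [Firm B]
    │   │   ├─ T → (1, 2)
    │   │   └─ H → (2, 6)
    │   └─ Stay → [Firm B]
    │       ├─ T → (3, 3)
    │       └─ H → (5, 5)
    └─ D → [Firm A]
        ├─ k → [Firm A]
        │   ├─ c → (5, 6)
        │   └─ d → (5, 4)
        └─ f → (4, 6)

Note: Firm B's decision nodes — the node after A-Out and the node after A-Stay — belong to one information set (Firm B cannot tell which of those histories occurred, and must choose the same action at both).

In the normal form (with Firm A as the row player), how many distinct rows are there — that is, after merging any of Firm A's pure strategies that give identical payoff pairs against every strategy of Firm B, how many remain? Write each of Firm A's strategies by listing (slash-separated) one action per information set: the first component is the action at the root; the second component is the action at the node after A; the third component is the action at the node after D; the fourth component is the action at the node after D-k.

5

Firm A has 16 pure strategies: A/Out/k/c, A/Out/k/d, A/Out/f/c, A/Out/f/d, A/Stay/k/c, A/Stay/k/d, A/Stay/f/c, A/Stay/f/d, D/Out/k/c, D/Out/k/d, D/Out/f/c, D/Out/f/d, D/Stay/k/c, D/Stay/k/d, D/Stay/f/c, D/Stay/f/d. Columns: T, H.
{A/Out/k/c, A/Out/k/d, A/Out/f/c, A/Out/f/d} → row (1,2) (2,6)
{A/Stay/k/c, A/Stay/k/d, A/Stay/f/c, A/Stay/f/d} → row (3,3) (5,5)
{D/Out/k/c, D/Stay/k/c} → row (5,6) (5,6)
{D/Out/k/d, D/Stay/k/d} → row (5,4) (5,4)
{D/Out/f/c, D/Out/f/d, D/Stay/f/c, D/Stay/f/d} → row (4,6) (4,6)
That's 5 distinct rows out of 16 strategies.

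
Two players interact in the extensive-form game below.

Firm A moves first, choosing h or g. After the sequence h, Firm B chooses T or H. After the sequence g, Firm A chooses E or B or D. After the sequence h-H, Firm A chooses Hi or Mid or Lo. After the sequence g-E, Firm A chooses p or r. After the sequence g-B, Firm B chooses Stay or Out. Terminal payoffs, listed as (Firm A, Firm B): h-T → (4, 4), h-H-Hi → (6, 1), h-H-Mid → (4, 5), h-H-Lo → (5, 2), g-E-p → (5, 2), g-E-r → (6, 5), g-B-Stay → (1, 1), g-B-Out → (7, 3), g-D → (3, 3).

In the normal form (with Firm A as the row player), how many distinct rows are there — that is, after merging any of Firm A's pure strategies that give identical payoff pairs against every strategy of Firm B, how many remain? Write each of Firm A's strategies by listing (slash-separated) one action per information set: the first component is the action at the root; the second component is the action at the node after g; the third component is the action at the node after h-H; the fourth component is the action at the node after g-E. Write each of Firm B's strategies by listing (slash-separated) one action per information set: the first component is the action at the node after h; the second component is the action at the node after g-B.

Firm A has 36 pure strategies: h/E/Hi/p, h/E/Hi/r, h/E/Mid/p, h/E/Mid/r, h/E/Lo/p, h/E/Lo/r, h/B/Hi/p, h/B/Hi/r, h/B/Mid/p, h/B/Mid/r, h/B/Lo/p, h/B/Lo/r, h/D/Hi/p, h/D/Hi/r, h/D/Mid/p, h/D/Mid/r, h/D/Lo/p, h/D/Lo/r, g/E/Hi/p, g/E/Hi/r, g/E/Mid/p, g/E/Mid/r, g/E/Lo/p, g/E/Lo/r, g/B/Hi/p, g/B/Hi/r, g/B/Mid/p, g/B/Mid/r, g/B/Lo/p, g/B/Lo/r, g/D/Hi/p, g/D/Hi/r, g/D/Mid/p, g/D/Mid/r, g/D/Lo/p, g/D/Lo/r. Columns: T/Stay, T/Out, H/Stay, H/Out.
{h/E/Hi/p, h/E/Hi/r, h/B/Hi/p, h/B/Hi/r, h/D/Hi/p, h/D/Hi/r} → row (4,4) (4,4) (6,1) (6,1)
{h/E/Mid/p, h/E/Mid/r, h/B/Mid/p, h/B/Mid/r, h/D/Mid/p, h/D/Mid/r} → row (4,4) (4,4) (4,5) (4,5)
{h/E/Lo/p, h/E/Lo/r, h/B/Lo/p, h/B/Lo/r, h/D/Lo/p, h/D/Lo/r} → row (4,4) (4,4) (5,2) (5,2)
{g/E/Hi/p, g/E/Mid/p, g/E/Lo/p} → row (5,2) (5,2) (5,2) (5,2)
{g/E/Hi/r, g/E/Mid/r, g/E/Lo/r} → row (6,5) (6,5) (6,5) (6,5)
{g/B/Hi/p, g/B/Hi/r, g/B/Mid/p, g/B/Mid/r, g/B/Lo/p, g/B/Lo/r} → row (1,1) (7,3) (1,1) (7,3)
{g/D/Hi/p, g/D/Hi/r, g/D/Mid/p, g/D/Mid/r, g/D/Lo/p, g/D/Lo/r} → row (3,3) (3,3) (3,3) (3,3)
That's 7 distinct rows out of 36 strategies.

7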